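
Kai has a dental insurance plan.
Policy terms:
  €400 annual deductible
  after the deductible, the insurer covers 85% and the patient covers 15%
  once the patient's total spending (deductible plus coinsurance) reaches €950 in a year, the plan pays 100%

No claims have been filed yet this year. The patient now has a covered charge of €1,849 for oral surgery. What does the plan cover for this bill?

€1,231.65

The full €400 deductible is still open; €400 of this bill applies to it.
The remaining €1,449 (= €1,849 − €400) moves to coinsurance.
Coinsurance: €1,449 × 15% = €217.35.
So the patient owes €400 + €217.35 = €617.35 before any cap.
Total out-of-pocket so far would be €0 + €617.35 = €617.35, below the €950 cap — no reduction.
The insurer covers the remainder: €1,849 − €617.35 = €1,231.65.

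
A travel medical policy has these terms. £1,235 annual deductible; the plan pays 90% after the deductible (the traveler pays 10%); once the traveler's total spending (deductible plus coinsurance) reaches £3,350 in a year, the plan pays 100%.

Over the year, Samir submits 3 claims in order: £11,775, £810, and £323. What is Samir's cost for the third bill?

£32.30

#1 (£11,775): £1,235 finishes the deductible; £10,540 goes to coinsurance; 10% of £10,540 = £1,054. Traveler pays £2,289; OOP now £2,289.
#2 (£810): 10% coinsurance on £810 = £81. Traveler owes £81 (running OOP £2,370).
#3 (£323): 10% coinsurance on £323 = £32.30. Traveler owes £32.30 (running OOP £2,402.30).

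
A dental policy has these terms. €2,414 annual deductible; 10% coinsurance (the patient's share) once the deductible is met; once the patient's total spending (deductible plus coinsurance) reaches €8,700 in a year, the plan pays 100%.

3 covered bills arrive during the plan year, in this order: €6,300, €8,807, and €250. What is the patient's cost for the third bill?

Bill 1, €6,300: €2,414 to deductible, leaving €3,886; patient's 10% is €388.60. Cost to patient: €2,802.60. OOP to date €2,802.60.
Bill 2, €8,807: deductible already satisfied, so patient's share is 10% × €8,807 = €880.70. Patient pays €880.70; OOP now €3,683.30.
Bill 3, €250: deductible already satisfied, so patient's share is 10% × €250 = €25. Patient owes €25 (running OOP €3,708.30).

€25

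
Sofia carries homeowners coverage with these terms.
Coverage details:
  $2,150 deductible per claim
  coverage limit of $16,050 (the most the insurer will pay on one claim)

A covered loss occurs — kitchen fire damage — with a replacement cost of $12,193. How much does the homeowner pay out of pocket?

$2,150

After the deductible, $12,193 − $2,150 = $10,043 remains.
$10,043 ≤ $16,050, so the limit doesn't bind; insurer pays $10,043.
Homeowner's share is the uncovered remainder: $12,193 − $10,043 = $2,150.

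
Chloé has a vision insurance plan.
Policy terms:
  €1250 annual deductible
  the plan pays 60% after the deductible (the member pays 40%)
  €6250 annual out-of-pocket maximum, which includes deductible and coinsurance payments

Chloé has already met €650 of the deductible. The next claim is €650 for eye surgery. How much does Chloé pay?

€620

Deductible still to meet: €1250 − €650 = €600.
After the €600 deductible portion, €650 − €600 = €50 is subject to coinsurance.
Member's 40% share of €50 is €20.
Member responsibility before any cap: €600 + €20 = €620.
Year-to-date out-of-pocket becomes €650 + €620 = €1270, still under the €6250 maximum, so no cap applies.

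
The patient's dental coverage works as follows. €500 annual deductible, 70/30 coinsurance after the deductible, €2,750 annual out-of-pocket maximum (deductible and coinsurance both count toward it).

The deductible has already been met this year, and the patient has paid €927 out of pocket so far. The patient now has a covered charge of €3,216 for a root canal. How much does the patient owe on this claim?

€964.80

The deductible is already satisfied, so the full bill goes to coinsurance.
Coinsurance: €3,216 × 30% = €964.80.
Year-to-date out-of-pocket becomes €927 + €964.80 = €1,891.80, still under the €2,750 maximum, so no cap applies.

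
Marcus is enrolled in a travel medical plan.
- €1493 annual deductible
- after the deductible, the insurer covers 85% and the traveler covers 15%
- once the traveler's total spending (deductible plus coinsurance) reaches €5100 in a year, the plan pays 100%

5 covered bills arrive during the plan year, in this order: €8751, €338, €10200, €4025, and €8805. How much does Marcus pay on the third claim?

Claim 1 (€8751): €1493 to deductible, leaving €7258; coinsurance €7258 × 15% = €1088.70. Traveler owes €2581.70 (running OOP €2581.70).
Claim 2 (€338): deductible already satisfied, so traveler's share is 15% × €338 = €50.70. Traveler pays €50.70; OOP now €2632.40.
Claim 3 (€10200): deductible met; 15% of €10200 = €1530. Traveler owes €1530 (running OOP €4162.40).

€1530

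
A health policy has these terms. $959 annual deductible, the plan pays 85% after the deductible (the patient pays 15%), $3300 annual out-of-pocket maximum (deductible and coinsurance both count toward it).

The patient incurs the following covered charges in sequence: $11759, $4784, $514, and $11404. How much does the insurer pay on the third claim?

#1 ($11759): $959 finishes the deductible; $10800 goes to coinsurance; 15% of $10800 = $1620. Cost to patient: $2579. OOP to date $2579. Insurer: $11759 − $2579 = $9180.
#2 ($4784): deductible met; 15% of $4784 = $717.60. Patient pays $717.60; OOP now $3296.60. Insurer: $4784 − $717.60 = $4066.40.
#3 ($514): 15% coinsurance on $514 = $77.10. OOP would hit $3373.70 > $3300, so the cap limits the patient to $3300 − $3296.60 = $3.40. Plan pays $514 − $3.40 = $510.60.

$510.60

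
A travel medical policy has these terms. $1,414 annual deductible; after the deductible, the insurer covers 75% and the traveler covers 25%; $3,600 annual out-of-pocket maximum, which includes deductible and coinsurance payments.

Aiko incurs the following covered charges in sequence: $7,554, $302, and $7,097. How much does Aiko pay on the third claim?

$575.50

#1 ($7,554): $1,414 finishes the deductible; $6,140 goes to coinsurance; 25% of $6,140 = $1,535. Traveler pays $2,949; OOP now $2,949.
#2 ($302): 25% coinsurance on $302 = $75.50. Traveler pays $75.50; OOP now $3,024.50.
#3 ($7,097): deductible met; 25% of $7,097 = $1,774.25. Adding that to $3,024.50 gives $4,798.75, past the $3,600 cap; traveler pays only $3,600 − $3,024.50 = $575.50.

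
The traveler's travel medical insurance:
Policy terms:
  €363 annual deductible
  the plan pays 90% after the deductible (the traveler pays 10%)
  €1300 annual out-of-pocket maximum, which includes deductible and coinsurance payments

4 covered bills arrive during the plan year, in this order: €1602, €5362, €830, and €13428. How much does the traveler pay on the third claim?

Claim 1 — €1602: deductible takes €363, €1239 remains; coinsurance €1239 × 10% = €123.90. Cost to traveler: €486.90. OOP to date €486.90.
Claim 2 — €5362: deductible met; 10% of €5362 = €536.20. Traveler owes €536.20 (running OOP €1023.10).
Claim 3 — €830: 10% coinsurance on €830 = €83. Traveler pays €83; OOP now €1106.10.

€83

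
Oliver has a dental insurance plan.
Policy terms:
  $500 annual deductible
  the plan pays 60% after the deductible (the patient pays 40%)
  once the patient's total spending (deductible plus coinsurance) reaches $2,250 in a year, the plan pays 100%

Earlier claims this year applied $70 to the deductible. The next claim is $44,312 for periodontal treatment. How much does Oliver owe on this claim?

$2,180

$70 of the $500 deductible is already met, leaving $430.
After the $430 deductible portion, $44,312 − $430 = $43,882 is subject to coinsurance.
Coinsurance: $43,882 × 40% = $17,552.80.
So the patient owes $430 + $17,552.80 = $17,982.80 before any cap.
That would bring total out-of-pocket to $18,052.80, past the $2,250 cap. The patient is capped at $2,250 − $70 = $2,180 on this claim.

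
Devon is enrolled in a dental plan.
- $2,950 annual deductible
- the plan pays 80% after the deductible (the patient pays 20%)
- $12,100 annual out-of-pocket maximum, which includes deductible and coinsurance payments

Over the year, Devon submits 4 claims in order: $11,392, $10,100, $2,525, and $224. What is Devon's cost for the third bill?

#1 ($11,392): $2,950 finishes the deductible; $8,442 goes to coinsurance; coinsurance $8,442 × 20% = $1,688.40. Cost to patient: $4,638.40. OOP to date $4,638.40.
#2 ($10,100): 20% coinsurance on $10,100 = $2,020. Cost to patient: $2,020. OOP to date $6,658.40.
#3 ($2,525): deductible met; 20% of $2,525 = $505. Patient pays $505; OOP now $7,163.40.

$505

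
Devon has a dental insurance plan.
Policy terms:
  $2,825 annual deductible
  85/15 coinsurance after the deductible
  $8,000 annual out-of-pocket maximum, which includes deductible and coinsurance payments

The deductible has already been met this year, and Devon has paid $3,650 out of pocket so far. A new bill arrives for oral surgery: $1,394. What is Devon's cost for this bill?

The deductible is already satisfied, so the full bill goes to coinsurance.
15% of $1,394 = $209.10 falls to the patient.
Total out-of-pocket so far would be $3,650 + $209.10 = $3,859.10, below the $8,000 cap — no reduction.

$209.10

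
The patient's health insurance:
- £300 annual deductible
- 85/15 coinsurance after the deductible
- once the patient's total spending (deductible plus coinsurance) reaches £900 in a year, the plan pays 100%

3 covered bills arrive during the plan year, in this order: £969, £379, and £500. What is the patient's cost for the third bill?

£75

Bill 1, £969: £300 to deductible, leaving £669; coinsurance £669 × 15% = £100.35. Cost to patient: £400.35. OOP to date £400.35.
Bill 2, £379: deductible already satisfied, so patient's share is 15% × £379 = £56.85. Patient pays £56.85; OOP now £457.20.
Bill 3, £500: deductible met; 15% of £500 = £75. Cost to patient: £75. OOP to date £532.20.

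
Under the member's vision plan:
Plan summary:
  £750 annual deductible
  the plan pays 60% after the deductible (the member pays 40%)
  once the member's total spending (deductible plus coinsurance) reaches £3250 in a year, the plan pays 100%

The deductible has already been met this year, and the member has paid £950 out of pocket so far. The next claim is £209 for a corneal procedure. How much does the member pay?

£83.60

The deductible is already satisfied, so the full bill goes to coinsurance.
40% of £209 = £83.60 falls to the member.
Year-to-date out-of-pocket becomes £950 + £83.60 = £1033.60, still under the £3250 maximum, so no cap applies.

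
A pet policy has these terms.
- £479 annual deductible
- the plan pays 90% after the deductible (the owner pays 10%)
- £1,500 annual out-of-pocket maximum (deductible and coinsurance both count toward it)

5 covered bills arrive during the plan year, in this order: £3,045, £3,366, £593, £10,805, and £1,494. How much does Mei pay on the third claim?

Bill 1, £3,045: £479 finishes the deductible; £2,566 goes to coinsurance; owner's 10% is £256.60. Owner owes £735.60 (running OOP £735.60).
Bill 2, £3,366: 10% coinsurance on £3,366 = £336.60. Owner pays £336.60; OOP now £1,072.20.
Bill 3, £593: deductible met; 10% of £593 = £59.30. Owner pays £59.30; OOP now £1,131.50.

£59.30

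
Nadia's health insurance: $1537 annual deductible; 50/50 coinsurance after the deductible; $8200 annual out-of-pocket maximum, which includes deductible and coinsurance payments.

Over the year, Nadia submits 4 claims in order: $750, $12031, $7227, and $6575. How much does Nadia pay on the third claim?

$1041

Claim 1 — $750: fully absorbed by the deductible. Patient owes $750 (running OOP $750).
Claim 2 — $12031: $787 finishes the deductible; $11244 goes to coinsurance; patient's 50% is $5622. Patient owes $6409 (running OOP $7159).
Claim 3 — $7227: deductible met; 50% of $7227 = $3613.50. Adding that to $7159 gives $10772.50, past the $8200 cap; patient pays only $8200 − $7159 = $1041.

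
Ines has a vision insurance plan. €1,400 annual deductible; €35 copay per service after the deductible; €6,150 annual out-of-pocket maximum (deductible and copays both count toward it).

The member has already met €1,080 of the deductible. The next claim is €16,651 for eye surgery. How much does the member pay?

€1,080 of the €1,400 deductible is already met, leaving €320.
The remaining €16,331 (= €16,651 − €320) moves to the copay.
Copay on this service: €35.
So the member owes €320 + €35 = €355 before any cap.
Year-to-date out-of-pocket becomes €1,080 + €355 = €1,435, still under the €6,150 maximum, so no cap applies.

€355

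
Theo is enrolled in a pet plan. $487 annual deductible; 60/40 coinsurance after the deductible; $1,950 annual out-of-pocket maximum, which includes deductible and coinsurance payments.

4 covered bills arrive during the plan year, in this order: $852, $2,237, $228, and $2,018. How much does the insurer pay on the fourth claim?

#1 ($852): $487 finishes the deductible; $365 goes to coinsurance; 40% of $365 = $146. Owner owes $633 (running OOP $633). Insurer: $852 − $633 = $219.
#2 ($2,237): deductible already satisfied, so owner's share is 40% × $2,237 = $894.80. Owner owes $894.80 (running OOP $1,527.80). Insurer: $2,237 − $894.80 = $1,342.20.
#3 ($228): deductible already satisfied, so owner's share is 40% × $228 = $91.20. Cost to owner: $91.20. OOP to date $1,619. Plan pays $228 − $91.20 = $136.80.
#4 ($2,018): deductible already satisfied, so owner's share is 40% × $2,018 = $807.20. OOP would hit $2,426.20 > $1,950, so the cap limits the owner to $1,950 − $1,619 = $331. Insurer: $2,018 − $331 = $1,687.

$1,687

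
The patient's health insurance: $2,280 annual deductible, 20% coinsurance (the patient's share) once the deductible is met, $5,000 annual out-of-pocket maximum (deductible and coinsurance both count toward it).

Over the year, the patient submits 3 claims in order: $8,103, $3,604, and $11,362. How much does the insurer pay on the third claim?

$10,527.40

Claim 1 — $8,103: deductible takes $2,280, $5,823 remains; 20% of $5,823 = $1,164.60. Cost to patient: $3,444.60. OOP to date $3,444.60. Plan pays $8,103 − $3,444.60 = $4,658.40.
Claim 2 — $3,604: deductible met; 20% of $3,604 = $720.80. Patient pays $720.80; OOP now $4,165.40. Insurer: $3,604 − $720.80 = $2,883.20.
Claim 3 — $11,362: deductible already satisfied, so patient's share is 20% × $11,362 = $2,272.40. Adding that to $4,165.40 gives $6,437.80, past the $5,000 cap; patient pays only $5,000 − $4,165.40 = $834.60. Insurer: $11,362 − $834.60 = $10,527.40.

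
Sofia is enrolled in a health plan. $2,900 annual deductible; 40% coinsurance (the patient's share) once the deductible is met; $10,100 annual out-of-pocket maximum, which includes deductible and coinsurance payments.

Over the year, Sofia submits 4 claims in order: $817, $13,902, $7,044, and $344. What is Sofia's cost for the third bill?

$2,472.40

Bill 1, $817: all of it applies to the deductible. Patient pays $817; OOP now $817.
Bill 2, $13,902: deductible takes $2,083, $11,819 remains; patient's 40% is $4,727.60. Patient pays $6,810.60; OOP now $7,627.60.
Bill 3, $7,044: deductible already satisfied, so patient's share is 40% × $7,044 = $2,817.60. That would push OOP to $10,445.20, over the $10,100 cap, so patient pays $10,100 − $7,627.60 = $2,472.40.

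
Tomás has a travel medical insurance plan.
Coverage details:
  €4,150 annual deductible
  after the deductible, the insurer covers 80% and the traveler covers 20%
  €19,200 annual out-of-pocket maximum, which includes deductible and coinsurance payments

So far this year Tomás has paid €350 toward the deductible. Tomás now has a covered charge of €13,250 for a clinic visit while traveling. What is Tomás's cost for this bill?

€5,690

€350 of the €4,150 deductible is already met, leaving €3,800.
The remaining €9,450 (= €13,250 − €3,800) moves to coinsurance.
Traveler's 20% share of €9,450 is €1,890.
That puts the traveler's cost at €3,800 + €1,890 = €5,690 before any cap.
Total out-of-pocket so far would be €350 + €5,690 = €6,040, below the €19,200 cap — no reduction.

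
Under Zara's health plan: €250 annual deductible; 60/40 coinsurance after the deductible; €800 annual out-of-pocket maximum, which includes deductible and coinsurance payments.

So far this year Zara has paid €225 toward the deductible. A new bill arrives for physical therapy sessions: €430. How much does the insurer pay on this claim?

Deductible still to meet: €250 − €225 = €25.
That leaves €430 − €25 = €405 for coinsurance.
Patient's 40% share of €405 is €162.
That puts the patient's cost at €25 + €162 = €187 before any cap.
Total out-of-pocket so far would be €225 + €187 = €412, below the €800 cap — no reduction.
Insurer pays the balance: €430 − €187 = €243.

€243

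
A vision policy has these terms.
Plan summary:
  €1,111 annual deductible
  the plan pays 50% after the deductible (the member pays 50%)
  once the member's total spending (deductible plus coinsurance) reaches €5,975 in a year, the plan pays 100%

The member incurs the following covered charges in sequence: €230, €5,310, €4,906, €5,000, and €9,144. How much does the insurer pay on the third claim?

Claim 1 (€230): all of it applies to the deductible. Member pays €230; OOP now €230. Plan pays €230 − €230 = €0.
Claim 2 (€5,310): deductible takes €881, €4,429 remains; 50% of €4,429 = €2,214.50. Member owes €3,095.50 (running OOP €3,325.50). Insurer: €5,310 − €3,095.50 = €2,214.50.
Claim 3 (€4,906): deductible already satisfied, so member's share is 50% × €4,906 = €2,453. Member pays €2,453; OOP now €5,778.50. Plan pays €4,906 − €2,453 = €2,453.

€2,453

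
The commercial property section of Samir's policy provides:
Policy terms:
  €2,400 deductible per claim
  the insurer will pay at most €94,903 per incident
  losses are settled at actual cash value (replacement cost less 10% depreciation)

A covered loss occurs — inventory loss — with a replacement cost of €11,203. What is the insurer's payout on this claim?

At 10% depreciation, ACV = €11,203 − €1,120.30 = €10,082.70.
Less the €2,400 deductible: €10,082.70 − €2,400 = €7,682.70.
€7,682.70 ≤ €94,903, so the limit doesn't bind; insurer pays €7,682.70.

€7,682.70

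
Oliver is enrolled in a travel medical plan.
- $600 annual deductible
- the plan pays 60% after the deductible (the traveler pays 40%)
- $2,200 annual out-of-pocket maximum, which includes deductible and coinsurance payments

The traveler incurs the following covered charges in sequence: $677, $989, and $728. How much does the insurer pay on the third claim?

$436.80

Bill 1, $677: deductible takes $600, $77 remains; coinsurance $77 × 40% = $30.80. Traveler pays $630.80; OOP now $630.80. Insurer: $677 − $630.80 = $46.20.
Bill 2, $989: deductible already satisfied, so traveler's share is 40% × $989 = $395.60. Traveler pays $395.60; OOP now $1,026.40. Insurer: $989 − $395.60 = $593.40.
Bill 3, $728: deductible already satisfied, so traveler's share is 40% × $728 = $291.20. Traveler pays $291.20; OOP now $1,317.60. Insurer: $728 − $291.20 = $436.80.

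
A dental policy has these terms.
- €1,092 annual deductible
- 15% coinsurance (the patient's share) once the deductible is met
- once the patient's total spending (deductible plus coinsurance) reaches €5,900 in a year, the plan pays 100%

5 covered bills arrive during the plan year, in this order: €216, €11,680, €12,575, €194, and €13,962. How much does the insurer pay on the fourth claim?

#1 (€216): all of it applies to the deductible. Patient pays €216; OOP now €216. Plan pays €216 − €216 = €0.
#2 (€11,680): €876 to deductible, leaving €10,804; coinsurance €10,804 × 15% = €1,620.60. Patient pays €2,496.60; OOP now €2,712.60. Insurer: €11,680 − €2,496.60 = €9,183.40.
#3 (€12,575): deductible already satisfied, so patient's share is 15% × €12,575 = €1,886.25. Cost to patient: €1,886.25. OOP to date €4,598.85. Insurer: €12,575 − €1,886.25 = €10,688.75.
#4 (€194): deductible met; 15% of €194 = €29.10. Patient owes €29.10 (running OOP €4,627.95). Insurer: €194 − €29.10 = €164.90.

€164.90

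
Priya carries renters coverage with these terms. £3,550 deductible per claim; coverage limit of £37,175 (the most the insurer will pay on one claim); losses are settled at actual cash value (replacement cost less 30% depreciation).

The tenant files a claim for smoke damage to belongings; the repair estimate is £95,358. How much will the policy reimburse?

Actual cash value after 30% depreciation: £95,358 × 70% = £66,750.60.
Less the £3,550 deductible: £66,750.60 − £3,550 = £63,200.60.
Since £63,200.60 > £37,175, the payout is capped at £37,175.

£37,175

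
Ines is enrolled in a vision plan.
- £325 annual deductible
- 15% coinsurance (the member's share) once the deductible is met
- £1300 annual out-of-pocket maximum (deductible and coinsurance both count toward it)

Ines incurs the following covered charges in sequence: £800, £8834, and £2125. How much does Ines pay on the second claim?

£903.75

Bill 1, £800: £325 finishes the deductible; £475 goes to coinsurance; 15% of £475 = £71.25. Member pays £396.25; OOP now £396.25.
Bill 2, £8834: deductible already satisfied, so member's share is 15% × £8834 = £1325.10. That would push OOP to £1721.35, over the £1300 cap, so member pays £1300 − £396.25 = £903.75.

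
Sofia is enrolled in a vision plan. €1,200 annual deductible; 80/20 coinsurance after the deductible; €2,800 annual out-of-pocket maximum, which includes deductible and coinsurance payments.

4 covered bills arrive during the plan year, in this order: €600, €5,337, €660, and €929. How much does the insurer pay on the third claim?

Claim 1 (€600): all of it applies to the deductible. Cost to member: €600. OOP to date €600. Plan pays €600 − €600 = €0.
Claim 2 (€5,337): €600 to deductible, leaving €4,737; member's 20% is €947.40. Member pays €1,547.40; OOP now €2,147.40. Insurer: €5,337 − €1,547.40 = €3,789.60.
Claim 3 (€660): deductible met; 20% of €660 = €132. Member pays €132; OOP now €2,279.40. Plan pays €660 − €132 = €528.

€528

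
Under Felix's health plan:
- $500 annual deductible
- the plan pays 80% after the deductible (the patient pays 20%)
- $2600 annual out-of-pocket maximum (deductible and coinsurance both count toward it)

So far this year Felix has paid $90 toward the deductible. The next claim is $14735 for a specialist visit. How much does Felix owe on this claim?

$2510

Deductible still to meet: $500 − $90 = $410.
That leaves $14735 − $410 = $14325 for coinsurance.
Patient's 20% share of $14325 is $2865.
So the patient owes $410 + $2865 = $3275 before any cap.
Year-to-date out-of-pocket would reach $90 + $3275 = $3365, above the $2600 maximum, so the patient pays only $2600 − $90 = $2510.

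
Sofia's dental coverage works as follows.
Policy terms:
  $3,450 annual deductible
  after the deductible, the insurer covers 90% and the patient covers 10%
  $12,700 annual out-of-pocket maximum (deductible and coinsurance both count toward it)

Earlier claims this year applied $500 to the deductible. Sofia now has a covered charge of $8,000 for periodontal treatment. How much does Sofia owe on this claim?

$3,455

Deductible still to meet: $3,450 − $500 = $2,950.
After the $2,950 deductible portion, $8,000 − $2,950 = $5,050 is subject to coinsurance.
10% of $5,050 = $505 falls to the patient.
Patient responsibility before any cap: $2,950 + $505 = $3,455.
Year-to-date out-of-pocket becomes $500 + $3,455 = $3,955, still under the $12,700 maximum, so no cap applies.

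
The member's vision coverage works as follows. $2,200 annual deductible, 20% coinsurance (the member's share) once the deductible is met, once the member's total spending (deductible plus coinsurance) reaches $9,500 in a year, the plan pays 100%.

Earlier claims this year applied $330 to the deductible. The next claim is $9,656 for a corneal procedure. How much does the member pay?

Deductible still to meet: $2,200 − $330 = $1,870.
The remaining $7,786 (= $9,656 − $1,870) moves to coinsurance.
Member's 20% share of $7,786 is $1,557.20.
So the member owes $1,870 + $1,557.20 = $3,427.20 before any cap.
Total out-of-pocket so far would be $330 + $3,427.20 = $3,757.20, below the $9,500 cap — no reduction.

$3,427.20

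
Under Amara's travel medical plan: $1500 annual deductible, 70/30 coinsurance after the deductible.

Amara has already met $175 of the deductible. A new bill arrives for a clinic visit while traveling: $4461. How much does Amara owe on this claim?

$2265.80

$175 of the $1500 deductible is already met, leaving $1325.
That leaves $4461 − $1325 = $3136 for coinsurance.
Traveler's 30% share of $3136 is $940.80.
Traveler responsibility: $1325 + $940.80 = $2265.80.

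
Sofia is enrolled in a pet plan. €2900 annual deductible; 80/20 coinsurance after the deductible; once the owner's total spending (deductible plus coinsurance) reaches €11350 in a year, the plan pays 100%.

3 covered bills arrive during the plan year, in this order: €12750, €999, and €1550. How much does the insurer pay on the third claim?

€1240

#1 (€12750): €2900 to deductible, leaving €9850; 20% of €9850 = €1970. Owner pays €4870; OOP now €4870. Plan pays €12750 − €4870 = €7880.
#2 (€999): deductible met; 20% of €999 = €199.80. Owner pays €199.80; OOP now €5069.80. Insurer: €999 − €199.80 = €799.20.
#3 (€1550): deductible already satisfied, so owner's share is 20% × €1550 = €310. Cost to owner: €310. OOP to date €5379.80. Plan pays €1550 − €310 = €1240.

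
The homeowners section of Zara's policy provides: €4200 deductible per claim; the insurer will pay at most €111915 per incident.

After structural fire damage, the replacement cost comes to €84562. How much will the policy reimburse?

€80362

After the deductible, €84562 − €4200 = €80362 remains.
That's under the €111915 cap, so the insurer reimburses the full €80362.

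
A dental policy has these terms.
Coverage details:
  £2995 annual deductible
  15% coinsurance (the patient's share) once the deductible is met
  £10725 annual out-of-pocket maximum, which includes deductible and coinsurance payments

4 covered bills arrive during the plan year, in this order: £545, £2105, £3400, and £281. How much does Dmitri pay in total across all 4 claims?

£3495.40

Claim 1 — £545: entire amount goes to the deductible. Cost to patient: £545. OOP to date £545.
Claim 2 — £2105: entire amount goes to the deductible. Cost to patient: £2105. OOP to date £2650.
Claim 3 — £3400: £345 finishes the deductible; £3055 goes to coinsurance; coinsurance £3055 × 15% = £458.25. Patient pays £803.25; OOP now £3453.25.
Claim 4 — £281: 15% coinsurance on £281 = £42.15. Patient pays £42.15; OOP now £3495.40.
Summing the patient's payments: £545 + £2105 + £803.25 + £42.15 = £3495.40.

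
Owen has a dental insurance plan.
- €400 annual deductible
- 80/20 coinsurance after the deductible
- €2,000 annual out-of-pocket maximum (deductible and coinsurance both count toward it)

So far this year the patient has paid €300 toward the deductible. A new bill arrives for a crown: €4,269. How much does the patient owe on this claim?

€933.80

Deductible still to meet: €400 − €300 = €100.
That leaves €4,269 − €100 = €4,169 for coinsurance.
Coinsurance: €4,169 × 20% = €833.80.
That puts the patient's cost at €100 + €833.80 = €933.80 before any cap.
Cumulative spending €300 + €933.80 = €1,233.80 stays under the €2,000 maximum.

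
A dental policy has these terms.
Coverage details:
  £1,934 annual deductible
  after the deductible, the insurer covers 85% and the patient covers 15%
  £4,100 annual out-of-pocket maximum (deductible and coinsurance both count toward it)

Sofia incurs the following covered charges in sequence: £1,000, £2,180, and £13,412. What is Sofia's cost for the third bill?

Claim 1 — £1,000: all of it applies to the deductible. Cost to patient: £1,000. OOP to date £1,000.
Claim 2 — £2,180: £934 to deductible, leaving £1,246; patient's 15% is £186.90. Cost to patient: £1,120.90. OOP to date £2,120.90.
Claim 3 — £13,412: deductible met; 15% of £13,412 = £2,011.80. OOP would hit £4,132.70 > £4,100, so the cap limits the patient to £4,100 − £2,120.90 = £1,979.10.

£1,979.10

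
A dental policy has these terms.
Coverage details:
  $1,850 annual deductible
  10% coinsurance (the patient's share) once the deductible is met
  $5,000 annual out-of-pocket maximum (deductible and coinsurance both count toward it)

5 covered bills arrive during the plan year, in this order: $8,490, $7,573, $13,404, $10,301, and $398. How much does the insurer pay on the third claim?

$12,063.60

Claim 1 — $8,490: $1,850 finishes the deductible; $6,640 goes to coinsurance; 10% of $6,640 = $664. Cost to patient: $2,514. OOP to date $2,514. Insurer: $8,490 − $2,514 = $5,976.
Claim 2 — $7,573: deductible met; 10% of $7,573 = $757.30. Patient pays $757.30; OOP now $3,271.30. Insurer: $7,573 − $757.30 = $6,815.70.
Claim 3 — $13,404: deductible met; 10% of $13,404 = $1,340.40. Patient pays $1,340.40; OOP now $4,611.70. Insurer: $13,404 − $1,340.40 = $12,063.60.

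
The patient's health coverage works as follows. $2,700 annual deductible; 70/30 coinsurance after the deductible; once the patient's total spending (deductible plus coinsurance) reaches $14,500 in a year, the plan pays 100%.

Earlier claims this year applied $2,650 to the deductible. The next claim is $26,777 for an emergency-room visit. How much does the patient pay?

Deductible still to meet: $2,700 − $2,650 = $50.
The remaining $26,727 (= $26,777 − $50) moves to coinsurance.
Coinsurance: $26,727 × 30% = $8,018.10.
So the patient owes $50 + $8,018.10 = $8,068.10 before any cap.
Total out-of-pocket so far would be $2,650 + $8,068.10 = $10,718.10, below the $14,500 cap — no reduction.

$8,068.10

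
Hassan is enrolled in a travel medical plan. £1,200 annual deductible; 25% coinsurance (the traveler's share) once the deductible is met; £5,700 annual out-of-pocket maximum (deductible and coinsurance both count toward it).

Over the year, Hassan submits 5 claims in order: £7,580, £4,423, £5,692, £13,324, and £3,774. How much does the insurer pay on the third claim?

Claim 1 — £7,580: £1,200 to deductible, leaving £6,380; 25% of £6,380 = £1,595. Cost to traveler: £2,795. OOP to date £2,795. Plan pays £7,580 − £2,795 = £4,785.
Claim 2 — £4,423: deductible already satisfied, so traveler's share is 25% × £4,423 = £1,105.75. Traveler pays £1,105.75; OOP now £3,900.75. Plan pays £4,423 − £1,105.75 = £3,317.25.
Claim 3 — £5,692: 25% coinsurance on £5,692 = £1,423. Traveler owes £1,423 (running OOP £5,323.75). Insurer: £5,692 − £1,423 = £4,269.

£4,269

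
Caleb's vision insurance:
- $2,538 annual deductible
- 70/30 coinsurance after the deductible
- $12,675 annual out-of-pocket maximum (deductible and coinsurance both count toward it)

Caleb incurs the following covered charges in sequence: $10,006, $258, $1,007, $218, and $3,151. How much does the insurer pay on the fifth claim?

Claim 1 — $10,006: $2,538 finishes the deductible; $7,468 goes to coinsurance; member's 30% is $2,240.40. Cost to member: $4,778.40. OOP to date $4,778.40. Insurer: $10,006 − $4,778.40 = $5,227.60.
Claim 2 — $258: 30% coinsurance on $258 = $77.40. Member owes $77.40 (running OOP $4,855.80). Plan pays $258 − $77.40 = $180.60.
Claim 3 — $1,007: deductible met; 30% of $1,007 = $302.10. Cost to member: $302.10. OOP to date $5,157.90. Insurer: $1,007 − $302.10 = $704.90.
Claim 4 — $218: deductible already satisfied, so member's share is 30% × $218 = $65.40. Cost to member: $65.40. OOP to date $5,223.30. Insurer: $218 − $65.40 = $152.60.
Claim 5 — $3,151: deductible already satisfied, so member's share is 30% × $3,151 = $945.30. Member pays $945.30; OOP now $6,168.60. Plan pays $3,151 − $945.30 = $2,205.70.

$2,205.70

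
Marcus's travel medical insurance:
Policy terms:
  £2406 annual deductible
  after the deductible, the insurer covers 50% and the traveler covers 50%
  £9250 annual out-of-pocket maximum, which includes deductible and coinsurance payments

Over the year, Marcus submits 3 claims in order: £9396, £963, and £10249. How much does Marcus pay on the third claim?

£2867.50

#1 (£9396): £2406 to deductible, leaving £6990; traveler's 50% is £3495. Traveler owes £5901 (running OOP £5901).
#2 (£963): deductible already satisfied, so traveler's share is 50% × £963 = £481.50. Cost to traveler: £481.50. OOP to date £6382.50.
#3 (£10249): 50% coinsurance on £10249 = £5124.50. Adding that to £6382.50 gives £11507, past the £9250 cap; traveler pays only £9250 − £6382.50 = £2867.50.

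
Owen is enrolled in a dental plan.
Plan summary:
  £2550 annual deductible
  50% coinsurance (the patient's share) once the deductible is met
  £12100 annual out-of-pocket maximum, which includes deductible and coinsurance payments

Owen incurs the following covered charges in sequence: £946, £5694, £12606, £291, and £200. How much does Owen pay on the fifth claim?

#1 (£946): all of it applies to the deductible. Patient pays £946; OOP now £946.
#2 (£5694): £1604 to deductible, leaving £4090; 50% of £4090 = £2045. Patient pays £3649; OOP now £4595.
#3 (£12606): deductible met; 50% of £12606 = £6303. Cost to patient: £6303. OOP to date £10898.
#4 (£291): 50% coinsurance on £291 = £145.50. Cost to patient: £145.50. OOP to date £11043.50.
#5 (£200): deductible already satisfied, so patient's share is 50% × £200 = £100. Patient pays £100; OOP now £11143.50.

£100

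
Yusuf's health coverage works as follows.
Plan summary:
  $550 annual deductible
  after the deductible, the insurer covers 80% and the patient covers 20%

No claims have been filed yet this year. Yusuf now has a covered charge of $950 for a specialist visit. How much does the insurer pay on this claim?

$320

Nothing has been paid toward the $550 deductible, so the first $550 of this charge is applied there.
After the $550 deductible portion, $950 − $550 = $400 is subject to coinsurance.
Coinsurance: $400 × 20% = $80.
That puts the patient's cost at $550 + $80 = $630.
The insurer covers the remainder: $950 − $630 = $320.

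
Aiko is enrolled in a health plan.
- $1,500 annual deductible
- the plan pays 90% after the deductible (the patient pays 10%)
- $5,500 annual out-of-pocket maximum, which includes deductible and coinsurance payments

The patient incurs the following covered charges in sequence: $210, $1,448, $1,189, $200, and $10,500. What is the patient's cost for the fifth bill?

$1,050

Claim 1 ($210): fully absorbed by the deductible. Cost to patient: $210. OOP to date $210.
Claim 2 ($1,448): deductible takes $1,290, $158 remains; 10% of $158 = $15.80. Patient owes $1,305.80 (running OOP $1,515.80).
Claim 3 ($1,189): 10% coinsurance on $1,189 = $118.90. Cost to patient: $118.90. OOP to date $1,634.70.
Claim 4 ($200): 10% coinsurance on $200 = $20. Cost to patient: $20. OOP to date $1,654.70.
Claim 5 ($10,500): deductible already satisfied, so patient's share is 10% × $10,500 = $1,050. Patient owes $1,050 (running OOP $2,704.70).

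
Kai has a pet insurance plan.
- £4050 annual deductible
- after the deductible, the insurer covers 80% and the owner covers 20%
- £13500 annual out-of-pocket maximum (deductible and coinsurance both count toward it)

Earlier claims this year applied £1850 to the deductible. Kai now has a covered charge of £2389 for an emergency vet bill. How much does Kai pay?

Deductible still to meet: £4050 − £1850 = £2200.
After the £2200 deductible portion, £2389 − £2200 = £189 is subject to coinsurance.
Coinsurance: £189 × 20% = £37.80.
Owner responsibility before any cap: £2200 + £37.80 = £2237.80.
Cumulative spending £1850 + £2237.80 = £4087.80 stays under the £13500 maximum.

£2237.80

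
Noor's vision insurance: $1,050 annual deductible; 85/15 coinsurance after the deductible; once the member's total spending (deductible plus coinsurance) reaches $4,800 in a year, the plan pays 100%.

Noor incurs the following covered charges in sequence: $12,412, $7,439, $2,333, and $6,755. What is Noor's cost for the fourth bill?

Bill 1, $12,412: $1,050 finishes the deductible; $11,362 goes to coinsurance; member's 15% is $1,704.30. Cost to member: $2,754.30. OOP to date $2,754.30.
Bill 2, $7,439: deductible met; 15% of $7,439 = $1,115.85. Member owes $1,115.85 (running OOP $3,870.15).
Bill 3, $2,333: deductible met; 15% of $2,333 = $349.95. Cost to member: $349.95. OOP to date $4,220.10.
Bill 4, $6,755: deductible already satisfied, so member's share is 15% × $6,755 = $1,013.25. OOP would hit $5,233.35 > $4,800, so the cap limits the member to $4,800 − $4,220.10 = $579.90.

$579.90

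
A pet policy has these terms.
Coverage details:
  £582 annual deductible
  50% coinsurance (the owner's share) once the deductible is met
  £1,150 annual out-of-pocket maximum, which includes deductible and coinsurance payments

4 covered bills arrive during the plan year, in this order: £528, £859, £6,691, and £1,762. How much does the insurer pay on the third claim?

£6,525.50

Bill 1, £528: all of it applies to the deductible. Owner owes £528 (running OOP £528). Plan pays £528 − £528 = £0.
Bill 2, £859: deductible takes £54, £805 remains; coinsurance £805 × 50% = £402.50. Cost to owner: £456.50. OOP to date £984.50. Insurer: £859 − £456.50 = £402.50.
Bill 3, £6,691: deductible already satisfied, so owner's share is 50% × £6,691 = £3,345.50. OOP would hit £4,330 > £1,150, so the cap limits the owner to £1,150 − £984.50 = £165.50. Plan pays £6,691 − £165.50 = £6,525.50.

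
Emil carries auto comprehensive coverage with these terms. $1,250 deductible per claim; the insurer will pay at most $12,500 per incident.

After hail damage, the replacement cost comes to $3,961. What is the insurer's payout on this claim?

$2,711

After the deductible, $3,961 − $1,250 = $2,711 remains.
$2,711 is within the $12,500 limit, so the insurer pays $2,711.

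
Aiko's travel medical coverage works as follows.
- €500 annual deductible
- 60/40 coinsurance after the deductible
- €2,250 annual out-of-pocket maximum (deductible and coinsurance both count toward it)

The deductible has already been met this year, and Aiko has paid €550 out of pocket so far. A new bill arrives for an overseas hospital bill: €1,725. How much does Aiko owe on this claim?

With the deductible met, the entire €1,725 is subject to coinsurance.
40% of €1,725 = €690 falls to the traveler.
Total out-of-pocket so far would be €550 + €690 = €1,240, below the €2,250 cap — no reduction.

€690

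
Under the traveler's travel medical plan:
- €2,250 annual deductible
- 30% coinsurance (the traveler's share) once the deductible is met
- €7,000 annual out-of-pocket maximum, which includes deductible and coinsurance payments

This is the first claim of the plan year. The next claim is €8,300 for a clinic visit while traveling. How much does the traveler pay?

€4,065

Nothing has been paid toward the €2,250 deductible, so the first €2,250 of this charge is applied there.
The remaining €6,050 (= €8,300 − €2,250) moves to coinsurance.
30% of €6,050 = €1,815 falls to the traveler.
So the traveler owes €2,250 + €1,815 = €4,065 before any cap.
Cumulative spending €0 + €4,065 = €4,065 stays under the €7,000 maximum.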